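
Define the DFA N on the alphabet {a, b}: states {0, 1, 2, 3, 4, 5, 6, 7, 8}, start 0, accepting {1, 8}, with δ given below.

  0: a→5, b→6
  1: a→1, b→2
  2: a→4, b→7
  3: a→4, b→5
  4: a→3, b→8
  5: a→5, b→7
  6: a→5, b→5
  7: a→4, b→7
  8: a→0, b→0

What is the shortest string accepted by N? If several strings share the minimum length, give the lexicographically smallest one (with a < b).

abab

A breadth-first search from 0 reaches an accepting state first via the path 0 → 5 → 7 → 4 → 8 on input abab.
No string of length < 4 is accepted (BFS exhausts all shorter strings without reaching an accepting state), and abab is the lexicographically least accepting string of length 4.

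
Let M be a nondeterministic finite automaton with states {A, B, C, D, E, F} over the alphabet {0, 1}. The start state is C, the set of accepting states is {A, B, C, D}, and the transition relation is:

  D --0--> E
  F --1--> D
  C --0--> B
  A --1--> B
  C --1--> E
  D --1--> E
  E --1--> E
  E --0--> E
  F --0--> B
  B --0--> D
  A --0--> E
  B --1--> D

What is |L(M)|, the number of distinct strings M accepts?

4

The useful subgraph on states {B, C, D} is acyclic, so L(M) is finite; the longest accepting path visits 3 useful states, giving maximum string length 2.
Counting accepting paths from C by length: 1 of length 0, 1 of length 1, 2 of length 2. Total 4.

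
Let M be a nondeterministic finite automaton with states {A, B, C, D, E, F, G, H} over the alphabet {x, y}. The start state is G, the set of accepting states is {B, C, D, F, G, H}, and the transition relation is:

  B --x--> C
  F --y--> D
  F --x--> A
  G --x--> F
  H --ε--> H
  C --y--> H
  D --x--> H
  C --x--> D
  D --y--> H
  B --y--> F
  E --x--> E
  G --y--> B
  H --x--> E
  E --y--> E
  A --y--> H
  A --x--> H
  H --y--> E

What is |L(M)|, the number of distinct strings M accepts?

19

The useful subgraph on states {A, B, C, D, F, G, H} is acyclic, so L(M) is finite; the longest accepting path visits 5 useful states, giving maximum string length 4.
Counting accepting paths from G by length: 1 of length 0, 2 of length 1, 3 of length 2, 7 of length 3, 6 of length 4. Total 19.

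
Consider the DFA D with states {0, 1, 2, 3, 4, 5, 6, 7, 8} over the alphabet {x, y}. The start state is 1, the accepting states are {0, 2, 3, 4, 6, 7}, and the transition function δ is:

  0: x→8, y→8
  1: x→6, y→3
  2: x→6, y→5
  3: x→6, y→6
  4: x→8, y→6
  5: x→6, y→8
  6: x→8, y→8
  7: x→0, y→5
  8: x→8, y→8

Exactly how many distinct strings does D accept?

The useful subgraph on states {1, 3, 6} is acyclic, so L(D) is finite; the longest accepting path visits 3 useful states, giving maximum string length 2.
Counting accepting paths from 1 by length: 2 of length 1, 2 of length 2. Total 4.

4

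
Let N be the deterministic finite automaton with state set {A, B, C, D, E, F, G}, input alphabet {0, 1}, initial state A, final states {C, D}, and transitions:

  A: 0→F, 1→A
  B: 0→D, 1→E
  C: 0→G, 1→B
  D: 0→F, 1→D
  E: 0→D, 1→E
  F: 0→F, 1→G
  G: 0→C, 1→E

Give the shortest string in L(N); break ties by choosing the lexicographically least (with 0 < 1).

010

A breadth-first search from A reaches an accepting state first via the path A → F → G → C on input 010.
No string of length < 3 is accepted (BFS exhausts all shorter strings without reaching an accepting state), and 010 is the lexicographically least accepting string of length 3.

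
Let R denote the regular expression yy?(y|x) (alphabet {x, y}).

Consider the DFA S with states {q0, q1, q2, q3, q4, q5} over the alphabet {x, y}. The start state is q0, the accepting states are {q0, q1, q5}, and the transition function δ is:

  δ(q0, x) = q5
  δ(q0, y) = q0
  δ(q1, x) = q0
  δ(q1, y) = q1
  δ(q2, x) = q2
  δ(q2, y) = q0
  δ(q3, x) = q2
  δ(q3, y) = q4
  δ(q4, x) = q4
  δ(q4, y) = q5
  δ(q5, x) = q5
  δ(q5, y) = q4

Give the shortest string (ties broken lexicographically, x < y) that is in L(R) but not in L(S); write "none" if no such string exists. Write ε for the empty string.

none

Converting the expression R to a DFA (subset construction, then merging equivalent states) gives the minimal DFA with states {r0, r1, r2, r3, r4}, start state r0, accepting states {r3, r4} and transitions r0: x→r1, y→r2; r1: x→r1, y→r1; r2: x→r3, y→r4; r3: x→r1, y→r1; r4: x→r3, y→r3.
Exploring the product automaton R × S from the start pair (r0, q0), following both machines on each input symbol, reaches 8 state pairs: (r0, q0), (r1, q5), (r2, q0), (r1, q4), (r3, q5), (r4, q0), (r3, q0), (r1, q0).
R accepts in {r3, r4} and S accepts in {q0, q1, q5}. The reachable pairs whose R-component is accepting are (r3, q5), (r4, q0), (r3, q0); in each of them the S-component is accepting too, so the product for L(R) \ L(S) (R-component accepting, S-component rejecting) has no reachable accepting pair and the difference is empty.
So every string accepted by R is also accepted by S: L(R) \ L(S) = ∅ and there is no such string.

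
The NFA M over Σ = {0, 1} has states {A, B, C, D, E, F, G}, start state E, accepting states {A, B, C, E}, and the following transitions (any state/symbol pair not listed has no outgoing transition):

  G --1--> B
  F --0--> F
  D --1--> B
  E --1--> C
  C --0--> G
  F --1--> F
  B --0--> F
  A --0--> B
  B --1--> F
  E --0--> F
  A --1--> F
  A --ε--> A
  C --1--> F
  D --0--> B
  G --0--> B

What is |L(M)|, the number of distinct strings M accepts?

4

The useful subgraph on states {B, C, E, G} is acyclic, so L(M) is finite; the longest accepting path visits 4 useful states, giving maximum string length 3.
Counting accepting paths from E by length: 1 of length 0, 1 of length 1, 2 of length 3. Total 4.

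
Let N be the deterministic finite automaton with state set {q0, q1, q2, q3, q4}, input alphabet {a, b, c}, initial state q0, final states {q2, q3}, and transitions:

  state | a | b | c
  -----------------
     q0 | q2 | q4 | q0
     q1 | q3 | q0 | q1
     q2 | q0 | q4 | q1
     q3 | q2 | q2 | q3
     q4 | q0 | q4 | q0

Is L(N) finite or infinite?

State q0 is reachable from the start and can reach an accepting state, and it lies on the cycle q0 → q0.
Traversing that cycle any number of times yields accepted strings of unbounded length, so the language is infinite.

infinite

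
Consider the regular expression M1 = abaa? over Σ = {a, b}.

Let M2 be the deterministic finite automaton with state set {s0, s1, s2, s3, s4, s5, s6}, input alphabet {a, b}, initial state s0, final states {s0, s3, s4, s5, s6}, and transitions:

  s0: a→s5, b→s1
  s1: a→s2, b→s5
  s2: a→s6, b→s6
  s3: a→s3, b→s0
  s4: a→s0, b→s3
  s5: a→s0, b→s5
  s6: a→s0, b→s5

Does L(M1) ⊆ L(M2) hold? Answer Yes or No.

Converting the expression M1 to a DFA (subset construction, then merging equivalent states) gives the minimal DFA with states {r0, r1, r2, r3, r4, r5}, start state r0, accepting states {r4, r5} and transitions r0: a→r1, b→r2; r1: a→r2, b→r3; r2: a→r2, b→r2; r3: a→r4, b→r2; r4: a→r5, b→r2; r5: a→r2, b→r2.
Exploring the product automaton M1 × M2 from the start pair (r0, s0), following both machines on each input symbol, reaches 10 state pairs: (r0, s0), (r1, s5), (r2, s1), (r2, s0), (r3, s5), (r2, s2), (r2, s5), (r4, s0), (r2, s6), (r5, s5).
M1 accepts in {r4, r5} and M2 accepts in {s0, s3, s4, s5, s6}. The reachable pairs whose M1-component is accepting are (r4, s0), (r5, s5); in each of them the M2-component is accepting too, so the product for L(M1) \ L(M2) (M1-component accepting, M2-component rejecting) has no reachable accepting pair and the difference is empty.
Hence every string in L(M1) is also in L(M2).

Yes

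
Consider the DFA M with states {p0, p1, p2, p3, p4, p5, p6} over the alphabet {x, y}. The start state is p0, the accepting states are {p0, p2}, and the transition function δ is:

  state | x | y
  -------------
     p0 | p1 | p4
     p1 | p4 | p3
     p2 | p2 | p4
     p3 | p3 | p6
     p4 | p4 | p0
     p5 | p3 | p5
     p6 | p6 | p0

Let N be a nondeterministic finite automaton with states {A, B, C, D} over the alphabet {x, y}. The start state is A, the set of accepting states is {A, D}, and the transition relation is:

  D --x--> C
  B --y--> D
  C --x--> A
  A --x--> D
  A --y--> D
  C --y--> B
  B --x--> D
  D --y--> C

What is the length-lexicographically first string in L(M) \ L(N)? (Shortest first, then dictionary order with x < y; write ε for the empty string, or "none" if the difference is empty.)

The string yy is accepted by M but not by N.
No shorter string lies in the difference, and yy is the lexicographically first length-2 string in L(M) \ L(N).

yy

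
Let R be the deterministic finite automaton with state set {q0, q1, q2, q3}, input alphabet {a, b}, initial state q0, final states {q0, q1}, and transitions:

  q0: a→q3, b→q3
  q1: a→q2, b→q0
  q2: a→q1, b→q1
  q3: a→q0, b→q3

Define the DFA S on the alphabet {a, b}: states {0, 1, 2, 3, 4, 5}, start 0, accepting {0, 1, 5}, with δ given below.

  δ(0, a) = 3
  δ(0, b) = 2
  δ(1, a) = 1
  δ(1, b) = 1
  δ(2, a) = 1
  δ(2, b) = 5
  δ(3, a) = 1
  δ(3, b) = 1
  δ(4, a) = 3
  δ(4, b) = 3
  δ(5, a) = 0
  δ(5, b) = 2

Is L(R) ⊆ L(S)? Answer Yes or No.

Exploring the product automaton R × S from the start pair (q0, 0), following both machines on each input symbol, reaches 6 state pairs: (q0, 0), (q3, 3), (q3, 2), (q0, 1), (q3, 1), (q3, 5).
R accepts in {q0, q1} and S accepts in {0, 1, 5}. The reachable pairs whose R-component is accepting are (q0, 0), (q0, 1); in each of them the S-component is accepting too, so the product for L(R) \ L(S) (R-component accepting, S-component rejecting) has no reachable accepting pair and the difference is empty.
Hence every string in L(R) is also in L(S).

Yes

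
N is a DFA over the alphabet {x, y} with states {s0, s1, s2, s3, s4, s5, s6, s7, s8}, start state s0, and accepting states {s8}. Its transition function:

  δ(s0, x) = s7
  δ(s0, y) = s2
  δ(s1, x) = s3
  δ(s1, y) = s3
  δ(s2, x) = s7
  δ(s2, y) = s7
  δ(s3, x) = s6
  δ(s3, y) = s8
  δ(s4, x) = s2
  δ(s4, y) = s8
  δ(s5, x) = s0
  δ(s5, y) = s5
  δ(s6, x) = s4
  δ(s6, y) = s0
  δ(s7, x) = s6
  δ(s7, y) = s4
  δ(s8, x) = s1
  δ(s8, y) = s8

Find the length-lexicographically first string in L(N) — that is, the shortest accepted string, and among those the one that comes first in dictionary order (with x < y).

xyy

A breadth-first search from s0 reaches an accepting state first via the path s0 → s7 → s4 → s8 on input xyy.
No string of length < 3 is accepted (BFS exhausts all shorter strings without reaching an accepting state), and xyy is the lexicographically least accepting string of length 3.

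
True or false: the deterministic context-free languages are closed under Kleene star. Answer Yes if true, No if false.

L = {c aⁿbⁿ : n≥0} ∪ {cc aⁿb²ⁿ : n≥0} is a DCFL (the number of leading c's fixes which ratio the DPDA checks), but L* is not. Every word of L starts with c, so in a factorisation of the string cc aⁱbʲ (i≥1) into words of L each factor begins at one of the two c's: either the whole string is a single word of L (forcing j = 2i), or it splits as c · (c aⁱbʲ) with c ∈ L (take n = 0) and c aⁱbʲ ∈ L (forcing j = i). Thus L* ∩ cca⁺b* = {cc aⁿbⁿ : n≥1} ∪ {cc aⁿb²ⁿ : n≥1}. A DPDA for L* would give one for this intersection with a regular set, and, started from its configuration after reading cc, one for {aⁿbⁿ : n≥1} ∪ {aⁿb²ⁿ : n≥1}, which no deterministic PDA accepts (a DPDA for it would have a single run on aⁿb²ⁿ, accepting after the prefix aⁿbⁿ and accepting again after n more b's; an ordinary PDA that simulates it on a's and b's and, at any moment when it is accepting, may switch to reading only a fresh letter d while feeding each d to the simulation as a b, would accept aⁱbʲdᵏ (k≥1) exactly when both aⁱbʲ and aⁱbʲ⁺ᵏ are in the language, i.e. its language intersected with the regular set a*b*d⁺ would be exactly {aⁿbⁿdⁿ : n≥1} — impossible, since context-free languages are closed under intersection with regular sets and {aⁿbⁿdⁿ} is not context-free). So L* is not a DCFL.

No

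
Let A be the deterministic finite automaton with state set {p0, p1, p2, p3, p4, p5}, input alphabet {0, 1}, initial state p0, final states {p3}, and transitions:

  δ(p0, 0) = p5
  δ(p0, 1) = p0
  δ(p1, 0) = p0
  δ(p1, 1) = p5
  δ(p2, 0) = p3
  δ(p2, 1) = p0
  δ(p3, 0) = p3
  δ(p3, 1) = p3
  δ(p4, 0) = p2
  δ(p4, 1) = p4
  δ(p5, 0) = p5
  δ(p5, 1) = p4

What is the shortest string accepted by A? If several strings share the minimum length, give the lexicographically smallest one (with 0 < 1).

0100

A breadth-first search from p0 reaches an accepting state first via the path p0 → p5 → p4 → p2 → p3 on input 0100.
No string of length < 4 is accepted (BFS exhausts all shorter strings without reaching an accepting state), and 0100 is the lexicographically least accepting string of length 4.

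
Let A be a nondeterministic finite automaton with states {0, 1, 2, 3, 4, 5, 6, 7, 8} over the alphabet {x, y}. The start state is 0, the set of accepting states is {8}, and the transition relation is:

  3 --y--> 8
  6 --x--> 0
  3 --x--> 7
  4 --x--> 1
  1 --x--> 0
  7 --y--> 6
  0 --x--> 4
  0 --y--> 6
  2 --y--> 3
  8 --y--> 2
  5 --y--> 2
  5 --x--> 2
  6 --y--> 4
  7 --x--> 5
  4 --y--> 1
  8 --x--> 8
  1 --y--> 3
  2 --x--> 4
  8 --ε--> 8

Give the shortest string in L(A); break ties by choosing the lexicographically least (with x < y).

xxyy

A breadth-first search from 0 reaches an accepting state first via the path 0 → 4 → 1 → 3 → 8 on input xxyy.
No string of length < 4 is accepted (BFS exhausts all shorter strings without reaching an accepting state), and xxyy is the lexicographically least accepting string of length 4.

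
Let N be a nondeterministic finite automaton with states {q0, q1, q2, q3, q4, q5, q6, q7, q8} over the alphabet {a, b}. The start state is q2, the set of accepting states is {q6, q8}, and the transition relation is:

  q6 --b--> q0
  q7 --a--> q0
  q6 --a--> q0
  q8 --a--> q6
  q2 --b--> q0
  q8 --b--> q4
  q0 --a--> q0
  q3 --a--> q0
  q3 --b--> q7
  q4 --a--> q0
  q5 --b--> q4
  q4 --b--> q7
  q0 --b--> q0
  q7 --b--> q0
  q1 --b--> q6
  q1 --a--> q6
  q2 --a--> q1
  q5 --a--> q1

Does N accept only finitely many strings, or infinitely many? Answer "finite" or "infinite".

finite

The useful states (reachable from q2 and able to reach an accepting state) are {q1, q2, q6}.
Restricted to these states the transition graph has no cycle, so every accepting path has bounded length and L is finite.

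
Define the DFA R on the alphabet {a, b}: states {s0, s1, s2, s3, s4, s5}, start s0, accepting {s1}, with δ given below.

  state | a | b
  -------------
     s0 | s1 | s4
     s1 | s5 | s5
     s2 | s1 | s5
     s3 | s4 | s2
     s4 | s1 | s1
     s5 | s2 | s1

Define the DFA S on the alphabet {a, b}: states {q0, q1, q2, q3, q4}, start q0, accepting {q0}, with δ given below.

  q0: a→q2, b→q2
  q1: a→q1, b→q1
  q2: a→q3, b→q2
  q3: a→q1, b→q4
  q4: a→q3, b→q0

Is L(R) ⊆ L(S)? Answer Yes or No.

The string a is in L(R) but not in L(S).
So L(R) ⊄ L(S).

No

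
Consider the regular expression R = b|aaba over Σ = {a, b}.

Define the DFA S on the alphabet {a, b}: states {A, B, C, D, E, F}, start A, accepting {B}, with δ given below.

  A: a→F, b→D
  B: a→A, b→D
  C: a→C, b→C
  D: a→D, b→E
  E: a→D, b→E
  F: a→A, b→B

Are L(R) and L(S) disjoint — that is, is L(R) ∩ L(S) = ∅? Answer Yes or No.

Converting the expression R to a DFA (subset construction, then merging equivalent states) gives the minimal DFA with states {r0, r1, r2, r3, r4, r5}, start state r0, accepting states {r2} and transitions r0: a→r1, b→r2; r1: a→r3, b→r4; r2: a→r4, b→r4; r3: a→r4, b→r5; r4: a→r4, b→r4; r5: a→r2, b→r4.
Exploring the product automaton R × S from the start pair (r0, A), following both machines on each input symbol, reaches 10 state pairs: (r0, A), (r1, F), (r2, D), (r3, A), (r4, B), (r4, D), (r4, E), (r4, F), (r5, D), (r4, A).
R accepts in {r2} and S accepts in {B}; no reachable pair has both components accepting, so no string drives both machines to acceptance simultaneously and L(R) ∩ L(S) = ∅.
So no string is accepted by both, and the intersection is empty.

Yes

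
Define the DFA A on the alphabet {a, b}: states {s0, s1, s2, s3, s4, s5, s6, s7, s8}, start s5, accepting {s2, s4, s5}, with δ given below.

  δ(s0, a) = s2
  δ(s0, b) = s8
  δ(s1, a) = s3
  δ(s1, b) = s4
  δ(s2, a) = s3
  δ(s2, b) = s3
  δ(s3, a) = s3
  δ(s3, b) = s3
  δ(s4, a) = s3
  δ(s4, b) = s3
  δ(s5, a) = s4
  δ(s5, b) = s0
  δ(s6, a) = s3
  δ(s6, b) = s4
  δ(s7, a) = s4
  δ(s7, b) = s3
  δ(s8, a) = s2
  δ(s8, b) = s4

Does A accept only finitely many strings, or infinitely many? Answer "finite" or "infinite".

The useful states (reachable from s5 and able to reach an accepting state) are {s0, s2, s4, s5, s8}.
Restricted to these states the transition graph has no cycle, so every accepting path has bounded length and L is finite.

finite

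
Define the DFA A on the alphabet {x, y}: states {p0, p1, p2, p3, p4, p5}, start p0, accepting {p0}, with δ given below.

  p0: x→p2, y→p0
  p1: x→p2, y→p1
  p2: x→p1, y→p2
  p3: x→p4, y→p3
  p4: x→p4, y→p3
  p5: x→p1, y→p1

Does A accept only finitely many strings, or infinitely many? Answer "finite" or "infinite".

State p0 is reachable from the start and can reach an accepting state, and it lies on the cycle p0 → p0.
Traversing that cycle any number of times yields accepted strings of unbounded length, so the language is infinite.

infinite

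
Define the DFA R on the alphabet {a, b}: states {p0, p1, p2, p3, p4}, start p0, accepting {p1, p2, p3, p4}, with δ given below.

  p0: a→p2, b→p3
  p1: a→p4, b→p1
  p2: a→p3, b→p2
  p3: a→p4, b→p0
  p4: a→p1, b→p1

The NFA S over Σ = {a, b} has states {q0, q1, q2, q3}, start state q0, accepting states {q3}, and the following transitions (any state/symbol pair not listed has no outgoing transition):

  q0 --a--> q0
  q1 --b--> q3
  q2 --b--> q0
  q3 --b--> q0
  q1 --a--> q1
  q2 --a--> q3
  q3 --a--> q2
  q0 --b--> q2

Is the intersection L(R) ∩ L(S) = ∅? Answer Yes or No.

The string ba is accepted by both R and S.
Hence L(R) ∩ L(S) ≠ ∅.

No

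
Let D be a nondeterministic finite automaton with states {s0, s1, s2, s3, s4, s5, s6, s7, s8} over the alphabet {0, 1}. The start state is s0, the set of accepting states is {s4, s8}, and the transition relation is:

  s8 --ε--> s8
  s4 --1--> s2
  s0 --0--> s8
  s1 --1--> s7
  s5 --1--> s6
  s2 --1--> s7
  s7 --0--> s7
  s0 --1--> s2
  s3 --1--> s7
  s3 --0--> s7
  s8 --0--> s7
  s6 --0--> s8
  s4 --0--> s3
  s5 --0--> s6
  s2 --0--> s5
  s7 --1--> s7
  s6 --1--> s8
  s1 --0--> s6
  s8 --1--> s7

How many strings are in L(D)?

The useful subgraph on states {s0, s2, s5, s6, s8} is acyclic, so L(D) is finite; the longest accepting path visits 5 useful states, giving maximum string length 4.
Counting accepting paths from s0 by length: 1 of length 1, 4 of length 4. Total 5.

5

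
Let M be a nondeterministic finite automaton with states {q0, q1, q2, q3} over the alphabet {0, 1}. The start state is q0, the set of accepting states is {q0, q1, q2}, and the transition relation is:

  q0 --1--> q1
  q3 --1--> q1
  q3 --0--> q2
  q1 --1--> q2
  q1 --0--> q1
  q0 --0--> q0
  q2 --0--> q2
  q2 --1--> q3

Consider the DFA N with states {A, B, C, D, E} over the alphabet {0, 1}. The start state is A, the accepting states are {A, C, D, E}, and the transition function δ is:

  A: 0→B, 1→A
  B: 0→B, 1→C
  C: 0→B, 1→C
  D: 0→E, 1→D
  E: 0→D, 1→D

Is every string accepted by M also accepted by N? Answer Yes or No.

The string 0 is in L(M) but not in L(N).
So L(M) ⊄ L(N).

No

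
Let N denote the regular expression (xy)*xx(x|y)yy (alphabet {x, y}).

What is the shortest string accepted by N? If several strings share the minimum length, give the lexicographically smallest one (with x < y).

By inspection of the expression, no string of length less than 5 matches, and xxxyy is the lexicographically first match of length 5.

xxxyy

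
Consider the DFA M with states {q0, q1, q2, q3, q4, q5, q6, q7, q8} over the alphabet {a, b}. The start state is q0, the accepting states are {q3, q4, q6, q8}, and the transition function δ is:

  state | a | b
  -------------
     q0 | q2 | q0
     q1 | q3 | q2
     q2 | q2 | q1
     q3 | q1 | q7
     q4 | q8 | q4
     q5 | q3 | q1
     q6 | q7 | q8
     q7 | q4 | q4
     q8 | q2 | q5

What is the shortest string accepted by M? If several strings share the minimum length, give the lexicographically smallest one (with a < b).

aba

A breadth-first search from q0 reaches an accepting state first via the path q0 → q2 → q1 → q3 on input aba.
No string of length < 3 is accepted (BFS exhausts all shorter strings without reaching an accepting state), and aba is the lexicographically least accepting string of length 3.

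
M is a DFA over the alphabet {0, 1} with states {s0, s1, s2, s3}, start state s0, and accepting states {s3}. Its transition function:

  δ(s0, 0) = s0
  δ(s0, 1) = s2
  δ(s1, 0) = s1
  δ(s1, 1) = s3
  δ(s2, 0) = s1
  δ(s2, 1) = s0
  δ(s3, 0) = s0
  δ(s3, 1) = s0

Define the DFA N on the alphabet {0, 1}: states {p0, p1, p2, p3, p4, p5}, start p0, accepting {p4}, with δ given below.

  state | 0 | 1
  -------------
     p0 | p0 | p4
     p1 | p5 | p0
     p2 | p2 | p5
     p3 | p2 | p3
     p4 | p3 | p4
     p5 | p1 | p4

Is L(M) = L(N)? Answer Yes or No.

No

The string 101 is accepted by M but rejected by N.
So L(M) ≠ L(N).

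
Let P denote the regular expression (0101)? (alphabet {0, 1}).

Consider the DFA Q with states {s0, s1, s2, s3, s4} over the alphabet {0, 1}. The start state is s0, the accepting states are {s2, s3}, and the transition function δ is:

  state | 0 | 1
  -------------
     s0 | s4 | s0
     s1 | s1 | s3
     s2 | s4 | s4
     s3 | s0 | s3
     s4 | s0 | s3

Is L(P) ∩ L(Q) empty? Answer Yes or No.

Converting the expression P to a DFA (subset construction, then merging equivalent states) gives the minimal DFA with states {p0, p1, p2, p3, p4, p5}, start state p0, accepting states {p0, p5} and transitions p0: 0→p1, 1→p2; p1: 0→p2, 1→p3; p2: 0→p2, 1→p2; p3: 0→p4, 1→p2; p4: 0→p2, 1→p5; p5: 0→p2, 1→p2.
Exploring the product automaton P × Q from the start pair (p0, s0), following both machines on each input symbol, reaches 8 state pairs: (p0, s0), (p1, s4), (p2, s0), (p3, s3), (p2, s4), (p4, s0), (p2, s3), (p5, s0).
P accepts in {p0, p5} and Q accepts in {s2, s3}; no reachable pair has both components accepting, so no string drives both machines to acceptance simultaneously and L(P) ∩ L(Q) = ∅.
So no string is accepted by both, and the intersection is empty.

Yes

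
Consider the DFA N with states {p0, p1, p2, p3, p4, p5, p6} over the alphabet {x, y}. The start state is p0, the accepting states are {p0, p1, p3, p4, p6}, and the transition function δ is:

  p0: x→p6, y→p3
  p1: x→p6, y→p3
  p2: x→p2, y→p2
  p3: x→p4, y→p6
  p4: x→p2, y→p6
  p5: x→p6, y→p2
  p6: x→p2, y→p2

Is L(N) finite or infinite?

finite

The useful states (reachable from p0 and able to reach an accepting state) are {p0, p3, p4, p6}.
Restricted to these states the transition graph has no cycle, so every accepting path has bounded length and L is finite.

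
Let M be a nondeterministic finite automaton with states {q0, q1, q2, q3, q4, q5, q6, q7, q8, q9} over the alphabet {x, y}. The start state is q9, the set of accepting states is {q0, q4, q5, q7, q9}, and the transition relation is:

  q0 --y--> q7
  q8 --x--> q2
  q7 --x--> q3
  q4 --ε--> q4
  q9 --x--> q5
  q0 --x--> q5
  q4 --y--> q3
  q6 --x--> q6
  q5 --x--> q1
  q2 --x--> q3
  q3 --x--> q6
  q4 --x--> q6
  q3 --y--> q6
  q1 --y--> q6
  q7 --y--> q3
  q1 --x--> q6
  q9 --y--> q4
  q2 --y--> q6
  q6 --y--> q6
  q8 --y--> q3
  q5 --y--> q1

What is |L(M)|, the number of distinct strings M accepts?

The useful subgraph on states {q4, q5, q9} is acyclic, so L(M) is finite; the longest accepting path visits 2 useful states, giving maximum string length 1.
Counting accepting paths from q9 by length: 1 of length 0, 2 of length 1. Total 3.

3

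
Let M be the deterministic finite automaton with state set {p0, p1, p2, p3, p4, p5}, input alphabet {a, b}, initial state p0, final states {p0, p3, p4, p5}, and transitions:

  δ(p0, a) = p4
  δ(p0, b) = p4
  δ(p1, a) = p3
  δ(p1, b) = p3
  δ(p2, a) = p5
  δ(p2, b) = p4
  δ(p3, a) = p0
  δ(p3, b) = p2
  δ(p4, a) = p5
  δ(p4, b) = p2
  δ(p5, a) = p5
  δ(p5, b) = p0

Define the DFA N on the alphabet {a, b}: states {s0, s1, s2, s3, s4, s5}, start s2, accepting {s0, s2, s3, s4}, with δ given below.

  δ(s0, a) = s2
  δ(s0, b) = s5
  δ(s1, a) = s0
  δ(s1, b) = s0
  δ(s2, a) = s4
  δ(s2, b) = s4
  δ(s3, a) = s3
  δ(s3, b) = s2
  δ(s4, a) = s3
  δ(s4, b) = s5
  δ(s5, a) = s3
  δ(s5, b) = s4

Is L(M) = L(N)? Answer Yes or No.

Exploring the product automaton M × N from the start pair (p0, s2), following both machines on each input symbol, reaches 4 state pairs: (p0, s2), (p4, s4), (p5, s3), (p2, s5).
M accepts in {p0, p3, p4, p5} and N accepts in {s0, s2, s3, s4}. In every reachable pair the two components are either both accepting — (p0, s2), (p4, s4), (p5, s3) — or both non-accepting, so no string is accepted by exactly one of the machines: L(M) \ L(N) and L(N) \ L(M) are both empty.
Hence every string is accepted by M iff it is accepted by N, and the two languages coincide.

Yes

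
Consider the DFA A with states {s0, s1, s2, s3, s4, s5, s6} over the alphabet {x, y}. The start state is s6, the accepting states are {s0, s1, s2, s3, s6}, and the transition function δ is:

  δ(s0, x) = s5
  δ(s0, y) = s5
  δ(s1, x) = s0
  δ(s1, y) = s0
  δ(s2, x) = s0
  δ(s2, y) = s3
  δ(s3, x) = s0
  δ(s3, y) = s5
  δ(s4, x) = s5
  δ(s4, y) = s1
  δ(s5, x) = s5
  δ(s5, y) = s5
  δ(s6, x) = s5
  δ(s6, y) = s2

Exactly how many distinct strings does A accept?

5

The useful subgraph on states {s0, s2, s3, s6} is acyclic, so L(A) is finite; the longest accepting path visits 4 useful states, giving maximum string length 3.
Counting accepting paths from s6 by length: 1 of length 0, 1 of length 1, 2 of length 2, 1 of length 3. Total 5.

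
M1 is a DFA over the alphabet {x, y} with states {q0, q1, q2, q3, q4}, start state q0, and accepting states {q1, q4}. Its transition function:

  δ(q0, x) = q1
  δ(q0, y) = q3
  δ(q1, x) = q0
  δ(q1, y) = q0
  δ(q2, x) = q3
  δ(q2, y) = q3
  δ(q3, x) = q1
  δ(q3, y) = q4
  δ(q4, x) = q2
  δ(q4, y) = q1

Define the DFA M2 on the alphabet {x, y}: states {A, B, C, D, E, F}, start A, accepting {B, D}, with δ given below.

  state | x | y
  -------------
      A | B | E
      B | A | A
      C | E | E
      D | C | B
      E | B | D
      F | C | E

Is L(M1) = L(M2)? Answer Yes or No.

Exploring the product automaton M1 × M2 from the start pair (q0, A), following both machines on each input symbol, reaches 5 state pairs: (q0, A), (q1, B), (q3, E), (q4, D), (q2, C).
M1 accepts in {q1, q4} and M2 accepts in {B, D}. In every reachable pair the two components are either both accepting — (q1, B), (q4, D) — or both non-accepting, so no string is accepted by exactly one of the machines: L(M1) \ L(M2) and L(M2) \ L(M1) are both empty.
Hence every string is accepted by M1 iff it is accepted by M2, and the two languages coincide.

Yes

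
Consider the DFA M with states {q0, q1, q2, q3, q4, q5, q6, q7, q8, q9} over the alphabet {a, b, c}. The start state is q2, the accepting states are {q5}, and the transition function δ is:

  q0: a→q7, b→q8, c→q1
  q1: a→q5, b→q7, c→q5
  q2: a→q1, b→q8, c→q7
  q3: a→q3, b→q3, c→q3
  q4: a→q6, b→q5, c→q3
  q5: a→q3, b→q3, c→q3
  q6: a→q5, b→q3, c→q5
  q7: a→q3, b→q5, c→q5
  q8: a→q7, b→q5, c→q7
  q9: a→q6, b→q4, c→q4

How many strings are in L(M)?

The useful subgraph on states {q1, q2, q5, q7, q8} is acyclic, so L(M) is finite; the longest accepting path visits 4 useful states, giving maximum string length 3.
Counting accepting paths from q2 by length: 5 of length 2, 6 of length 3. Total 11.

11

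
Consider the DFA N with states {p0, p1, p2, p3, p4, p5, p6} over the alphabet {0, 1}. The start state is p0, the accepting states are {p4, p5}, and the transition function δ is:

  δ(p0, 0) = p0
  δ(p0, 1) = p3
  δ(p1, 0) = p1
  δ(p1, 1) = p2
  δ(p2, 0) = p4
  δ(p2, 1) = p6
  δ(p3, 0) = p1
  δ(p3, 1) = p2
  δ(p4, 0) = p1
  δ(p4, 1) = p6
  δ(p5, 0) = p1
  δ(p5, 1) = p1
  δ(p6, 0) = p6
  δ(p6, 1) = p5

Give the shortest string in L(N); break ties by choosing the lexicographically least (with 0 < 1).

A breadth-first search from p0 reaches an accepting state first via the path p0 → p3 → p2 → p4 on input 110.
No string of length < 3 is accepted (BFS exhausts all shorter strings without reaching an accepting state), and 110 is the lexicographically least accepting string of length 3.

110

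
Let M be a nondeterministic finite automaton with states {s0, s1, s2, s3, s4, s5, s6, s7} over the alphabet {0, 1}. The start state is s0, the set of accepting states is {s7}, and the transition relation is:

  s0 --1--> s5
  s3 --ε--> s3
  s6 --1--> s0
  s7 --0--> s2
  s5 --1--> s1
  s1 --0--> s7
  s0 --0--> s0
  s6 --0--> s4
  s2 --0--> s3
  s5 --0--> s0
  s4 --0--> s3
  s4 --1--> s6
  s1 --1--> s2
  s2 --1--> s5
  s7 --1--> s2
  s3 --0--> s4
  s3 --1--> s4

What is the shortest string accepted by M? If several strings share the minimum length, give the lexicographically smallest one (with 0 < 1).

110

A breadth-first search from s0 reaches an accepting state first via the path s0 → s5 → s1 → s7 on input 110.
No string of length < 3 is accepted (BFS exhausts all shorter strings without reaching an accepting state), and 110 is the lexicographically least accepting string of length 3.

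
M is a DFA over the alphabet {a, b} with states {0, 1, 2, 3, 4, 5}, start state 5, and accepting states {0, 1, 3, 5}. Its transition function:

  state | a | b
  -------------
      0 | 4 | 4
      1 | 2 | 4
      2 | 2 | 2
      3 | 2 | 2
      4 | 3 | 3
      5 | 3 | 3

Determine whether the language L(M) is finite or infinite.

finite

The useful states (reachable from 5 and able to reach an accepting state) are {3, 5}.
Restricted to these states the transition graph has no cycle, so every accepting path has bounded length and L is finite.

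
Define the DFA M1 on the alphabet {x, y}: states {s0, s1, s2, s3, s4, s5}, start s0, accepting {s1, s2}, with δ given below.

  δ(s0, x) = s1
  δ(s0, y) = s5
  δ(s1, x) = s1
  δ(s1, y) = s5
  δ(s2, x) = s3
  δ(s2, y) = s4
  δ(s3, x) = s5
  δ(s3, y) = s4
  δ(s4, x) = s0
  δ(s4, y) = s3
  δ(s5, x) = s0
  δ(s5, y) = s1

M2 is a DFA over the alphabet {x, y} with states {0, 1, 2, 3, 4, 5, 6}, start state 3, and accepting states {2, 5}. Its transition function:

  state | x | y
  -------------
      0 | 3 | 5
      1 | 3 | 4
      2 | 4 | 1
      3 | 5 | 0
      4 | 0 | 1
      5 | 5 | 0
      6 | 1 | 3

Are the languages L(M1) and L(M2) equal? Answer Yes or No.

Yes

Exploring the product automaton M1 × M2 from the start pair (s0, 3), following both machines on each input symbol, reaches 3 state pairs: (s0, 3), (s1, 5), (s5, 0).
M1 accepts in {s1, s2} and M2 accepts in {2, 5}. In every reachable pair the two components are either both accepting — (s1, 5) — or both non-accepting, so no string is accepted by exactly one of the machines: L(M1) \ L(M2) and L(M2) \ L(M1) are both empty.
Hence every string is accepted by M1 iff it is accepted by M2, and the two languages coincide.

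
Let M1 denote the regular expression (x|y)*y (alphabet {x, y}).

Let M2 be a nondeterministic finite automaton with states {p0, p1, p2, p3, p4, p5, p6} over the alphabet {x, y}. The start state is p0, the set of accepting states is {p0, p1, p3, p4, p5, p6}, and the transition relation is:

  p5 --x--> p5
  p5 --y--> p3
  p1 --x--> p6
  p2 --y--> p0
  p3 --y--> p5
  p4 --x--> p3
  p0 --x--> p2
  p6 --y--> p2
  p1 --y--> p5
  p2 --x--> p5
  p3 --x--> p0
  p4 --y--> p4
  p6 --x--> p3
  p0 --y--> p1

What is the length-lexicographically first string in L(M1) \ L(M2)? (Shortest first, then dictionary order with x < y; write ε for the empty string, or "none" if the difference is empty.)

yxy

The string yxy is accepted by M1 but not by M2.
No shorter string lies in the difference, and yxy is the lexicographically first length-3 string in L(M1) \ L(M2).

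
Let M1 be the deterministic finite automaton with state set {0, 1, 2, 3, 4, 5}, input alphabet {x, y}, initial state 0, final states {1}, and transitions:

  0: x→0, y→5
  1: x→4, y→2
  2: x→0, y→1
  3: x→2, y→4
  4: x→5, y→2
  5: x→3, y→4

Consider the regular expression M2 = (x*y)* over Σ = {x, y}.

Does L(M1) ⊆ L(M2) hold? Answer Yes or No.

Yes

Converting the expression M2 to a DFA (subset construction, then merging equivalent states) gives the minimal DFA with states {r0, r1}, start state r0, accepting states {r0} and transitions r0: x→r1, y→r0; r1: x→r1, y→r0.
Exploring the product automaton M1 × M2 from the start pair (0, r0), following both machines on each input symbol, reaches 10 state pairs: (0, r0), (0, r1), (5, r0), (3, r1), (4, r0), (2, r1), (5, r1), (2, r0), (1, r0), (4, r1).
M1 accepts in {1} and M2 accepts in {r0}. The reachable pairs whose M1-component is accepting are (1, r0); in each of them the M2-component is accepting too, so the product for L(M1) \ L(M2) (M1-component accepting, M2-component rejecting) has no reachable accepting pair and the difference is empty.
Hence every string in L(M1) is also in L(M2).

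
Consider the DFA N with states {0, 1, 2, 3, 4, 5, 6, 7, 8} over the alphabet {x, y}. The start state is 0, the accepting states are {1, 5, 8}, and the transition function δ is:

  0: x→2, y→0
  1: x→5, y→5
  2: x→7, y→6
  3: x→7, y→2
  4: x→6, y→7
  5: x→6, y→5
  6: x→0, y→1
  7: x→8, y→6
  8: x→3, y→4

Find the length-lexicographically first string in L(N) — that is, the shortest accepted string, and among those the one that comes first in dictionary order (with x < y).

xxx

A breadth-first search from 0 reaches an accepting state first via the path 0 → 2 → 7 → 8 on input xxx.
No string of length < 3 is accepted (BFS exhausts all shorter strings without reaching an accepting state), and xxx is the lexicographically least accepting string of length 3.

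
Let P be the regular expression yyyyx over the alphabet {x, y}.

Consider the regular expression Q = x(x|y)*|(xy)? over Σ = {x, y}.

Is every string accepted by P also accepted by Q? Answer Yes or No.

The string yyyyx is in L(P) but not in L(Q).
So L(P) ⊄ L(Q).

No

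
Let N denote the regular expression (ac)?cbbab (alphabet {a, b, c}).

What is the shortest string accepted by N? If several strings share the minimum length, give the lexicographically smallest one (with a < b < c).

cbbab

By inspection of the expression, no string of length less than 5 matches, and cbbab is the lexicographically first match of length 5.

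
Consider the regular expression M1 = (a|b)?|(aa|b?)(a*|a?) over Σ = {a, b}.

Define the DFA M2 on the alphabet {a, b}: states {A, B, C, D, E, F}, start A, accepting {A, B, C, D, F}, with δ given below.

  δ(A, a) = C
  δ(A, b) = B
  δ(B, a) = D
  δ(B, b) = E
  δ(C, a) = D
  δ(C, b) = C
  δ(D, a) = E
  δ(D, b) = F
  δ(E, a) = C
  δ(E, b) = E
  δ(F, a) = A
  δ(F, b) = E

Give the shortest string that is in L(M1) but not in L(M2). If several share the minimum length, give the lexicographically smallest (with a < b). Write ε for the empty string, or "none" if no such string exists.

The string aaa is accepted by M1 but not by M2.
No shorter string lies in the difference, and aaa is the lexicographically first length-3 string in L(M1) \ L(M2).

aaa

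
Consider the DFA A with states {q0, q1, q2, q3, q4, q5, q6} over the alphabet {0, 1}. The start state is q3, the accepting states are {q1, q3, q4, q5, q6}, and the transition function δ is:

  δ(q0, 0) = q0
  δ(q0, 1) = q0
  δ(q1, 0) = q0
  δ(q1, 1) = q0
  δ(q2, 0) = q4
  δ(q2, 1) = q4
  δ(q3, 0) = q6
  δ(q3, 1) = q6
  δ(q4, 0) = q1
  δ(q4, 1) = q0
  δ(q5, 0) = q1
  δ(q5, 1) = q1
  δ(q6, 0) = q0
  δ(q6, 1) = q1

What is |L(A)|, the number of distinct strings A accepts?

5

The useful subgraph on states {q1, q3, q6} is acyclic, so L(A) is finite; the longest accepting path visits 3 useful states, giving maximum string length 2.
Counting accepting paths from q3 by length: 1 of length 0, 2 of length 1, 2 of length 2. Total 5.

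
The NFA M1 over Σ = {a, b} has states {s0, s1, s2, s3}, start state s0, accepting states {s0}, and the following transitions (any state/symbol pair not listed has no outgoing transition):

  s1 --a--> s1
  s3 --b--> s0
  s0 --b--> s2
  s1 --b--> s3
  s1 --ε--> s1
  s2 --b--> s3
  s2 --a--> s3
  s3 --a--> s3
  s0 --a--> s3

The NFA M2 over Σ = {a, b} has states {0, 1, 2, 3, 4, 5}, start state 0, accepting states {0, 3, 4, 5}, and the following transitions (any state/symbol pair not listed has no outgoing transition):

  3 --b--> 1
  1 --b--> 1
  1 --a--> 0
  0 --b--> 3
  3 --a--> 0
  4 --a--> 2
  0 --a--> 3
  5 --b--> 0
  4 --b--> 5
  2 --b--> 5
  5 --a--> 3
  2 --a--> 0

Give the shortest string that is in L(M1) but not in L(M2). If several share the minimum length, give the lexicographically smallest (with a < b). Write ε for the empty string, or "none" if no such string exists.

ab

The string ab is accepted by M1 but not by M2.
No shorter string lies in the difference, and ab is the lexicographically first length-2 string in L(M1) \ L(M2).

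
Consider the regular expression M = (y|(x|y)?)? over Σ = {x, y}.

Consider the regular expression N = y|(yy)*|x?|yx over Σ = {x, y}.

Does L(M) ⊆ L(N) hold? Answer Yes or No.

Converting the expression M to a DFA (subset construction, then merging equivalent states) gives the minimal DFA with states {m0, m1, m2}, start state m0, accepting states {m0, m1} and transitions m0: x→m1, y→m1; m1: x→m2, y→m2; m2: x→m2, y→m2.
Converting the expression N to a DFA (subset construction, then merging equivalent states) gives the minimal DFA with states {n0, n1, n2, n3, n4, n5}, start state n0, accepting states {n0, n1, n2, n4} and transitions n0: x→n1, y→n2; n1: x→n3, y→n3; n2: x→n1, y→n4; n3: x→n3, y→n3; n4: x→n3, y→n5; n5: x→n3, y→n4.
Exploring the product automaton M × N from the start pair (m0, n0), following both machines on each input symbol, reaches 7 state pairs: (m0, n0), (m1, n1), (m1, n2), (m2, n3), (m2, n1), (m2, n4), (m2, n5).
M accepts in {m0, m1} and N accepts in {n0, n1, n2, n4}. The reachable pairs whose M-component is accepting are (m0, n0), (m1, n1), (m1, n2); in each of them the N-component is accepting too, so the product for L(M) \ L(N) (M-component accepting, N-component rejecting) has no reachable accepting pair and the difference is empty.
Hence every string in L(M) is also in L(N).

Yes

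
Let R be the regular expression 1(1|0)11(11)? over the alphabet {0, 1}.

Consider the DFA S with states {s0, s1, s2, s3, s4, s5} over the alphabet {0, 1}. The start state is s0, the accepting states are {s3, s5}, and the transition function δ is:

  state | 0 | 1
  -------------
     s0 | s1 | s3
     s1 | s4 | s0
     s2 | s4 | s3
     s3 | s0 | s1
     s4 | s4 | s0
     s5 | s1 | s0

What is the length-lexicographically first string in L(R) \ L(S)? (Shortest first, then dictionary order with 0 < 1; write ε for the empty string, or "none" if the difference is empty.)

1011

The string 1011 is accepted by R but not by S.
No shorter string lies in the difference, and 1011 is the lexicographically first length-4 string in L(R) \ L(S).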